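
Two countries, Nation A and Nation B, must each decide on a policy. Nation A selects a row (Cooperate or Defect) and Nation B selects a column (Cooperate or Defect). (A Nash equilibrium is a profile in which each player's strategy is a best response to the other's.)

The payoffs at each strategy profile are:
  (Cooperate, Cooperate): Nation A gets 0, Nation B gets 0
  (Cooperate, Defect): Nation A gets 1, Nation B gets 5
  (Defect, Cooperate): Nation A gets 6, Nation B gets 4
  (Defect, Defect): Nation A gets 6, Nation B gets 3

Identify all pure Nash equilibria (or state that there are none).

(Cooperate, Cooperate): Nation A prefers Defect (6 > 0); Nation B prefers Defect (5 > 0) — not an equilibrium.
(Cooperate, Defect): Nation A prefers Defect (6 > 1) — not an equilibrium.
(Defect, Cooperate): Nation A gets 6 ≥ 0 from Cooperate, and Nation B gets 4 ≥ 3 from Defect — Nash equilibrium.
(Defect, Defect): Nation B prefers Cooperate (4 > 3) — not an equilibrium.

(Defect, Cooperate)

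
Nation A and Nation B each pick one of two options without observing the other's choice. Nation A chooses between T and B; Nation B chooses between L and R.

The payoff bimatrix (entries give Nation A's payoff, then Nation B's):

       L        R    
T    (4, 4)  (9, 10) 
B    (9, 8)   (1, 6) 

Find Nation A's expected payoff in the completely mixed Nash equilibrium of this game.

First find y, the probability Nation B plays L, from Nation A's indifference between T and B: 4y + 9(1−y) = 9y + (1−y), giving y = 8/13.
Since Nation A is indifferent in equilibrium, Nation A's expected payoff equals the payoff from either row against (8/13, 5/13). Using T: 4(8/13) + 9(5/13) = 77/13.

77/13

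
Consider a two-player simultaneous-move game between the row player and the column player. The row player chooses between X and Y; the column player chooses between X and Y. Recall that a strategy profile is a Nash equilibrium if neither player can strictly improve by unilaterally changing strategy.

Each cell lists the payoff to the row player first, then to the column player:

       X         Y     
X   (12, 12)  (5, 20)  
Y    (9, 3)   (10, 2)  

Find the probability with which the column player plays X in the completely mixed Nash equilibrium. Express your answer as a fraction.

Let c be the probability that the column player plays X. In a completely mixed equilibrium, the row player must be indifferent between X and Y.
The row player's expected payoff from X is 12c + 5(1−c); from Y it is 9c + 10(1−c).
Setting these equal: 7c + 5 = −c + 10, so c = 5/8.

5/8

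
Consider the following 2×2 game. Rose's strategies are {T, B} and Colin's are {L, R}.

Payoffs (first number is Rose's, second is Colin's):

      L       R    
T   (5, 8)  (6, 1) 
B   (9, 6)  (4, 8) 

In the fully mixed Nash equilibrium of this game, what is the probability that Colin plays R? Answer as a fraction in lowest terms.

2/3

Let q be the probability that Colin plays L. In a completely mixed equilibrium, Rose must be indifferent between T and B.
Rose's expected payoff from T is 5q + 6(1−q); from B it is 9q + 4(1−q).
Setting these equal: −q + 6 = 5q + 4, so q = 1/3.
Therefore Colin plays R with probability 1 − 1/3 = 2/3.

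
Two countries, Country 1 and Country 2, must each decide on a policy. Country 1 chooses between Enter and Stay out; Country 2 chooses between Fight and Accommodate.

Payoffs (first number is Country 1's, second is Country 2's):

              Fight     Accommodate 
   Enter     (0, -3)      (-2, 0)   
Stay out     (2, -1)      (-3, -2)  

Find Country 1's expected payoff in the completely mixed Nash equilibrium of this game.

-4/3

First find y, the probability Country 2 plays Fight, from Country 1's indifference between Enter and Stay out: −2(1−y) = 2y − 3(1−y), giving y = 1/3.
Since Country 1 is indifferent in equilibrium, Country 1's expected payoff equals the payoff from either row against (1/3, 2/3). Using Enter: −2(2/3) = -4/3.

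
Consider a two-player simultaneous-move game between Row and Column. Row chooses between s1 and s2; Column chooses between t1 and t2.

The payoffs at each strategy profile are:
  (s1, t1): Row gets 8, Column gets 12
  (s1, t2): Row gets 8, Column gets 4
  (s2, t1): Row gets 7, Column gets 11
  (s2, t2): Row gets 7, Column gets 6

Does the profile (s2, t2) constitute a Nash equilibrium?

At (s2, t2), Row earns 7; switching to s1 would give 8, so Row would deviate.
Column earns 6; switching to t1 would give 11, so Column would deviate.
Since at least one player can profitably deviate, this is not a Nash equilibrium.

No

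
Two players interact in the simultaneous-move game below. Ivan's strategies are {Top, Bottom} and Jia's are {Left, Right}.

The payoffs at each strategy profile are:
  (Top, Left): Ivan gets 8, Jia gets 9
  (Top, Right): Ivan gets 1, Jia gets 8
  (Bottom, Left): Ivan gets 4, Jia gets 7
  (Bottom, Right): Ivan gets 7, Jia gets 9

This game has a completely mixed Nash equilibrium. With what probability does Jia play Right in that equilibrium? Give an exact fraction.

Let q be the probability that Jia plays Left. In a completely mixed equilibrium, Ivan must be indifferent between Top and Bottom.
Ivan's expected payoff from Top is 8q + (1−q); from Bottom it is 4q + 7(1−q).
Setting these equal: 7q + 1 = −3q + 7, so q = 3/5.
Therefore Jia plays Right with probability 1 − 3/5 = 2/5.

2/5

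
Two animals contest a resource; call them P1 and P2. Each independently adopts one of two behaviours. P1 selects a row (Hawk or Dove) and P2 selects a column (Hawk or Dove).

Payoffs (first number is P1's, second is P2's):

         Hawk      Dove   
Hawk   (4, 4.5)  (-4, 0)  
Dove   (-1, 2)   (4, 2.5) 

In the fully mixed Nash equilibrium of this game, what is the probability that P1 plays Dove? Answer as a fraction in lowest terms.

9/10

Let x be the probability that P1 plays Hawk. In a completely mixed equilibrium, P2 must be indifferent between Hawk and Dove.
P2's expected payoff from Hawk is 4.5x + 2(1−x); from Dove it is 2.5(1−x).
Setting these equal: 2.5x + 2 = −2.5x + 2.5, so x = 1/10.
Therefore P1 plays Dove with probability 1 − 1/10 = 9/10.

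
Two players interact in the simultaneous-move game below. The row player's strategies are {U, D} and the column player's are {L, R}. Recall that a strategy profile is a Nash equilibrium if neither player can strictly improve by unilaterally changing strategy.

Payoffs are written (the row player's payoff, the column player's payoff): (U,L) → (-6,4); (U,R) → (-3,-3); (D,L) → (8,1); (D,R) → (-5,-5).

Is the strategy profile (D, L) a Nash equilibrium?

At (D, L), the row player earns 8; switching to U would give -6, so the row player has no profitable deviation.
The column player earns 1; switching to R would give -5, so the column player has no profitable deviation.
Neither player can gain by a unilateral deviation, so this profile is a Nash equilibrium.

Yes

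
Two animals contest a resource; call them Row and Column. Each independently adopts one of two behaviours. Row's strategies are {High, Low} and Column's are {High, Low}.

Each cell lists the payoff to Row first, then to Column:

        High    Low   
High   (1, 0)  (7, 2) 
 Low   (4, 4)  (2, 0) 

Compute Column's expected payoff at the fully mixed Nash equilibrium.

First find p, the probability Row plays High, from Column's indifference between High and Low: 4(1−p) = 2p, giving p = 2/3.
Since Column is indifferent in equilibrium, Column's expected payoff equals the payoff from either column against (2/3, 1/3). Using High: 4(1/3) = 4/3.

4/3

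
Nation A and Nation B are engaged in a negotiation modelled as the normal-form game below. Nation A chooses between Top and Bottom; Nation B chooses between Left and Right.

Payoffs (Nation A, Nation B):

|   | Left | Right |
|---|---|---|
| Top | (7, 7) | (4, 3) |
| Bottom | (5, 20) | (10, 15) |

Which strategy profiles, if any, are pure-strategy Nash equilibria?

(Top, Left): Nation A gets 7 ≥ 5 from Bottom, and Nation B gets 7 ≥ 3 from Right — Nash equilibrium.
(Top, Right): Nation A prefers Bottom (10 > 4); Nation B prefers Left (7 > 3) — not an equilibrium.
(Bottom, Left): Nation A prefers Top (7 > 5) — not an equilibrium.
(Bottom, Right): Nation B prefers Left (20 > 15) — not an equilibrium.

(Top, Left)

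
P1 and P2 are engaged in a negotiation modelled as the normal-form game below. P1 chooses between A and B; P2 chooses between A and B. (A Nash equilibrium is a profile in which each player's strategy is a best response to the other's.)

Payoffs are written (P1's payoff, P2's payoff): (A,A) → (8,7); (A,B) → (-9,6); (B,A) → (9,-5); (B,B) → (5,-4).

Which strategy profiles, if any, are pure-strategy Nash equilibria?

(A, A): P1 prefers B (9 > 8) — not an equilibrium.
(A, B): P1 prefers B (5 > -9); P2 prefers A (7 > 6) — not an equilibrium.
(B, A): P2 prefers B (-4 > -5) — not an equilibrium.
(B, B): P1 gets 5 ≥ -9 from A, and P2 gets -4 ≥ -5 from A — Nash equilibrium.

(B, B)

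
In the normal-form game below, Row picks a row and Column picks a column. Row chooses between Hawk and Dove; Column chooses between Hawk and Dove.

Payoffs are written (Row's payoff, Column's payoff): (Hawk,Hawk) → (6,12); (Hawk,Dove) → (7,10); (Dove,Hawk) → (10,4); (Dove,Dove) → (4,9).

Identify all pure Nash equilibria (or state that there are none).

(Hawk, Hawk): Row prefers Dove (10 > 6) — not an equilibrium.
(Hawk, Dove): Column prefers Hawk (12 > 10) — not an equilibrium.
(Dove, Hawk): Column prefers Dove (9 > 4) — not an equilibrium.
(Dove, Dove): Row prefers Hawk (7 > 4) — not an equilibrium.

none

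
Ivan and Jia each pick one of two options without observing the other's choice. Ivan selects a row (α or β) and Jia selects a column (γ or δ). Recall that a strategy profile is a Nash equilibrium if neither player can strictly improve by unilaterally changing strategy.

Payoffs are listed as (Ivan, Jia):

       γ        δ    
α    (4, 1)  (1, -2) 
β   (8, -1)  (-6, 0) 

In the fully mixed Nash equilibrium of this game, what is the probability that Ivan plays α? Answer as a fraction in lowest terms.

1/4

Let r be the probability that Ivan plays α. In a completely mixed equilibrium, Jia must be indifferent between γ and δ.
Jia's expected payoff from γ is r − (1−r); from δ it is −2r.
Setting these equal: 2r − 1 = −2r, so r = 1/4.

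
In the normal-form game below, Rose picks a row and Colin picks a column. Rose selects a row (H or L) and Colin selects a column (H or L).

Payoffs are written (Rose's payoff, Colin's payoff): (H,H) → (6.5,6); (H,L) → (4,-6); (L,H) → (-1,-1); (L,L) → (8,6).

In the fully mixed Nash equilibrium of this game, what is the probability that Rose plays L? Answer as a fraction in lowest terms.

Let x be the probability that Rose plays H. In a completely mixed equilibrium, Colin must be indifferent between H and L.
Colin's expected payoff from H is 6x − (1−x); from L it is −6x + 6(1−x).
Setting these equal: 7x − 1 = −12x + 6, so x = 7/19.
Therefore Rose plays L with probability 1 − 7/19 = 12/19.

12/19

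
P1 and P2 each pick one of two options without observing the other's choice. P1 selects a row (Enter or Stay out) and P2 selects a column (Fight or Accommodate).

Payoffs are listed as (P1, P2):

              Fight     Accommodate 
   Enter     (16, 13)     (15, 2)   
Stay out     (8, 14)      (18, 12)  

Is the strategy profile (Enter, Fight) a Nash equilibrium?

Yes

At (Enter, Fight), P1 earns 16; switching to Stay out would give 8, so P1 has no profitable deviation.
P2 earns 13; switching to Accommodate would give 2, so P2 has no profitable deviation.
Neither player can gain by a unilateral deviation, so this profile is a Nash equilibrium.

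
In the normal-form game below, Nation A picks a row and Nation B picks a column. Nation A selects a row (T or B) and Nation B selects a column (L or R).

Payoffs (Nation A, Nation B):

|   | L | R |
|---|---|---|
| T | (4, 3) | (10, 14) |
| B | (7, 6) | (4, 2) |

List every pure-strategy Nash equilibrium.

(T, R) and (B, L)

(T, L): Nation A prefers B (7 > 4); Nation B prefers R (14 > 3) — not an equilibrium.
(T, R): Nation A gets 10 ≥ 4 from B, and Nation B gets 14 ≥ 3 from L — Nash equilibrium.
(B, L): Nation A gets 7 ≥ 4 from T, and Nation B gets 6 ≥ 2 from R — Nash equilibrium.
(B, R): Nation A prefers T (10 > 4); Nation B prefers L (6 > 2) — not an equilibrium.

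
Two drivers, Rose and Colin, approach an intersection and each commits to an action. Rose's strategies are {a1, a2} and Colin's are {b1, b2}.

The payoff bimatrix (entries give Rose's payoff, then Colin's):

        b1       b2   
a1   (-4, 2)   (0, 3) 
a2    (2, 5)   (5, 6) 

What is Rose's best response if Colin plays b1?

Against b1, Rose earns -4 from a1 and 2 from a2.
So a2 is the best response.

a2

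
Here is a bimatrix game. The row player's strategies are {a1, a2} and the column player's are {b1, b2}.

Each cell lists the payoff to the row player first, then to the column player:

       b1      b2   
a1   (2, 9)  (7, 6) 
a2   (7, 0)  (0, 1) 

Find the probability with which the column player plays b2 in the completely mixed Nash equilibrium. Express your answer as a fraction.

5/12

Let q be the probability that the column player plays b1. In a completely mixed equilibrium, the row player must be indifferent between a1 and a2.
The row player's expected payoff from a1 is 2q + 7(1−q); from a2 it is 7q.
Setting these equal: −5q + 7 = 7q, so q = 7/12.
Therefore the column player plays b2 with probability 1 − 7/12 = 5/12.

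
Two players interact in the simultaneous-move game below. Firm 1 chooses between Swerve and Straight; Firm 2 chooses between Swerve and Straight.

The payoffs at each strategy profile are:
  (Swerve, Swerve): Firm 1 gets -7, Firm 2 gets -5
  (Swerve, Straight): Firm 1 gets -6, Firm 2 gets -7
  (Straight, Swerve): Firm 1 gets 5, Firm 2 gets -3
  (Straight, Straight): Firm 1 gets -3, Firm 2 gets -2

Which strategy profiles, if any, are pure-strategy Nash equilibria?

(Swerve, Swerve): Firm 1 prefers Straight (5 > -7) — not an equilibrium.
(Swerve, Straight): Firm 1 prefers Straight (-3 > -6); Firm 2 prefers Swerve (-5 > -7) — not an equilibrium.
(Straight, Swerve): Firm 2 prefers Straight (-2 > -3) — not an equilibrium.
(Straight, Straight): Firm 1 gets -3 ≥ -6 from Swerve, and Firm 2 gets -2 ≥ -3 from Swerve — Nash equilibrium.

(Straight, Straight)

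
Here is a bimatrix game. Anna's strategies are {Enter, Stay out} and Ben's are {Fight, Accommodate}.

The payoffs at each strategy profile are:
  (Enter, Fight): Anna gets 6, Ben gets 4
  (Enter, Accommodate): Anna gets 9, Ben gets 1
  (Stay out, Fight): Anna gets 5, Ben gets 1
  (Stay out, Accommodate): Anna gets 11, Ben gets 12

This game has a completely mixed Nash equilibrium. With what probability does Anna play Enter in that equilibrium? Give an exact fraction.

Let x be the probability that Anna plays Enter. In a completely mixed equilibrium, Ben must be indifferent between Fight and Accommodate.
Ben's expected payoff from Fight is 4x + (1−x); from Accommodate it is x + 12(1−x).
Setting these equal: 3x + 1 = −11x + 12, so x = 11/14.

11/14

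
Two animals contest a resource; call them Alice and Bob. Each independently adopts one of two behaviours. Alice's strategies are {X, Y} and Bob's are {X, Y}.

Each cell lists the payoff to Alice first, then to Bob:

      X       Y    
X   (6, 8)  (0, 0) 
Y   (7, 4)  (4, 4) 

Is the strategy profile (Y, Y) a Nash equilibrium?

At (Y, Y), Alice earns 4; switching to X would give 0, so Alice has no profitable deviation.
Bob earns 4; switching to X would give 4, so Bob has no profitable deviation.
Neither player can gain by a unilateral deviation, so this profile is a Nash equilibrium.

Yes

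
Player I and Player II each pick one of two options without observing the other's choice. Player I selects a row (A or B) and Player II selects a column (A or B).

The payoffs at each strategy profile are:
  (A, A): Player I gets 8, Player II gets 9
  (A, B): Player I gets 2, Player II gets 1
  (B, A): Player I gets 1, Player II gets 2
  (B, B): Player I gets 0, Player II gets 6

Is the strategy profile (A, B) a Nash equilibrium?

No

At (A, B), Player I earns 2; switching to B would give 0, so Player I has no profitable deviation.
Player II earns 1; switching to A would give 9, so Player II would deviate.
Since at least one player can profitably deviate, this is not a Nash equilibrium.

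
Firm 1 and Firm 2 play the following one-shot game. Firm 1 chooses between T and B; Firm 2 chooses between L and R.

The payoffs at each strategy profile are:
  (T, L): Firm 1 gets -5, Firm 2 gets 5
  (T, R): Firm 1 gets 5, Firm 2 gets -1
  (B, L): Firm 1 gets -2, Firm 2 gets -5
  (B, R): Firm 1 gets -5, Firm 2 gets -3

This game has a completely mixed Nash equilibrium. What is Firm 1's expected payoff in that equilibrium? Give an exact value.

First find y, the probability Firm 2 plays L, from Firm 1's indifference between T and B: −5y + 5(1−y) = −2y − 5(1−y), giving y = 10/13.
Since Firm 1 is indifferent in equilibrium, Firm 1's expected payoff equals the payoff from either row against (10/13, 3/13). Using T: −5(10/13) + 5(3/13) = -35/13.

-35/13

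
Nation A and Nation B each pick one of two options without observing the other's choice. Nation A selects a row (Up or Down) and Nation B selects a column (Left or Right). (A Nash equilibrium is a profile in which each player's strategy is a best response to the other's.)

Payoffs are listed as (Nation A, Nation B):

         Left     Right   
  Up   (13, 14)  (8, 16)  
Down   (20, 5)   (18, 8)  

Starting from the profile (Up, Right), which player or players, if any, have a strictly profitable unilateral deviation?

Nation A

Nation A at (Up, Right) earns 8; deviating to Down yields 18 — a strict improvement.
Nation B earns 16; deviating to Left yields 14 — not better.
Only Nation A has a strictly profitable deviation.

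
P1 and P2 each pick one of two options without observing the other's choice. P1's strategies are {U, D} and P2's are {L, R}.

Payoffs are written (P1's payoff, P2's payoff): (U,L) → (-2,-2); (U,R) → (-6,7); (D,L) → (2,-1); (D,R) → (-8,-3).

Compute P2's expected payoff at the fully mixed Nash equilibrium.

First find x, the probability P1 plays U, from P2's indifference between L and R: −2x − (1−x) = 7x − 3(1−x), giving x = 2/11.
Since P2 is indifferent in equilibrium, P2's expected payoff equals the payoff from either column against (2/11, 9/11). Using L: −2(2/11) − (9/11) = -13/11.

-13/11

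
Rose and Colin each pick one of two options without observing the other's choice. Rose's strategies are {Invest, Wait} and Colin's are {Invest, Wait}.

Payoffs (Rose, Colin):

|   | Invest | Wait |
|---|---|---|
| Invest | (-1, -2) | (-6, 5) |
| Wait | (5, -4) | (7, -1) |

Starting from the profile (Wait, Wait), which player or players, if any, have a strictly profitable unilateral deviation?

Rose at (Wait, Wait) earns 7; deviating to Invest yields -6 — not better.
Colin earns -1; deviating to Invest yields -4 — not better.
Neither player can strictly improve; the profile is a Nash equilibrium.

Neither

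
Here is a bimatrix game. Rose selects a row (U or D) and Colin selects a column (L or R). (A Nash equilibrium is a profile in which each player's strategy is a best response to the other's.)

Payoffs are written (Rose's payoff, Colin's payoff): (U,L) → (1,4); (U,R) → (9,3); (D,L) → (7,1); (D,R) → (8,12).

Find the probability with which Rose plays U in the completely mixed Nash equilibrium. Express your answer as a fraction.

Let r be the probability that Rose plays U. In a completely mixed equilibrium, Colin must be indifferent between L and R.
Colin's expected payoff from L is 4r + (1−r); from R it is 3r + 12(1−r).
Setting these equal: 3r + 1 = −9r + 12, so r = 11/12.

11/12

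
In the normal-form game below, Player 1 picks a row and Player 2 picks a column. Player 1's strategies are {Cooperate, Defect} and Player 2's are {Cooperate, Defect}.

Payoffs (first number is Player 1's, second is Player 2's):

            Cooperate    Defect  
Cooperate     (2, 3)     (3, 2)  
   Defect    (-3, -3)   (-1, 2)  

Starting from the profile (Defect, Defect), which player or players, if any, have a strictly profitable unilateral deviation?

Player 1

Player 1 at (Defect, Defect) earns -1; deviating to Cooperate yields 3 — a strict improvement.
Player 2 earns 2; deviating to Cooperate yields -3 — not better.
Only Player 1 has a strictly profitable deviation.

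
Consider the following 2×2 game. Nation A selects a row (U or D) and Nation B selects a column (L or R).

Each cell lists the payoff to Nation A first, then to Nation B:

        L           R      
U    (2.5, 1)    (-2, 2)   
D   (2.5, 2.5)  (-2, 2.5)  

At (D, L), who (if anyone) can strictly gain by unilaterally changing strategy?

Neither

Nation A at (D, L) earns 2.5; deviating to U yields 2.5 — not better.
Nation B earns 2.5; deviating to R yields 2.5 — not better.
Neither player can strictly improve; the profile is a Nash equilibrium.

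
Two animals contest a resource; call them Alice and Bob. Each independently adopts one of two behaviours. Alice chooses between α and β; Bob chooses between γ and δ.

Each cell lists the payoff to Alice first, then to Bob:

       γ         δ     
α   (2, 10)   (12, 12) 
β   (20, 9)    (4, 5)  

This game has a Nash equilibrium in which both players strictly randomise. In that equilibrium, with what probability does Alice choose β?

1/3

Let x be the probability that Alice plays α. In a completely mixed equilibrium, Bob must be indifferent between γ and δ.
Bob's expected payoff from γ is 10x + 9(1−x); from δ it is 12x + 5(1−x).
Setting these equal: x + 9 = 7x + 5, so x = 2/3.
Therefore Alice plays β with probability 1 − 2/3 = 1/3.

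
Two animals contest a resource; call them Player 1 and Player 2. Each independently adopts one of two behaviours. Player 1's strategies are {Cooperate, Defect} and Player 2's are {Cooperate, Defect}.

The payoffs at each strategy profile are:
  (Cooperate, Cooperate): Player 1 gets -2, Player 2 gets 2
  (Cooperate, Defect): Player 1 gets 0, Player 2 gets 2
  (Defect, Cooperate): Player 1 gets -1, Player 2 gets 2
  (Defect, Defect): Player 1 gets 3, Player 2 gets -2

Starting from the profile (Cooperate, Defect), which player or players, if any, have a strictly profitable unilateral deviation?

Player 1 at (Cooperate, Defect) earns 0; deviating to Defect yields 3 — a strict improvement.
Player 2 earns 2; deviating to Cooperate yields 2 — not better.
Only Player 1 has a strictly profitable deviation.

Player 1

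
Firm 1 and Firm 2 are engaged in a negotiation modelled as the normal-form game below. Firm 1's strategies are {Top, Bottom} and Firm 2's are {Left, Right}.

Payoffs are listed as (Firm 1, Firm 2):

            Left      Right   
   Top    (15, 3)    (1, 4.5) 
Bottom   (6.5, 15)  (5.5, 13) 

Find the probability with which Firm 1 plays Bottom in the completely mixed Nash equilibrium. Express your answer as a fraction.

3/7

Let p be the probability that Firm 1 plays Top. In a completely mixed equilibrium, Firm 2 must be indifferent between Left and Right.
Firm 2's expected payoff from Left is 3p + 15(1−p); from Right it is 4.5p + 13(1−p).
Setting these equal: −12p + 15 = −8.5p + 13, so p = 4/7.
Therefore Firm 1 plays Bottom with probability 1 − 4/7 = 3/7.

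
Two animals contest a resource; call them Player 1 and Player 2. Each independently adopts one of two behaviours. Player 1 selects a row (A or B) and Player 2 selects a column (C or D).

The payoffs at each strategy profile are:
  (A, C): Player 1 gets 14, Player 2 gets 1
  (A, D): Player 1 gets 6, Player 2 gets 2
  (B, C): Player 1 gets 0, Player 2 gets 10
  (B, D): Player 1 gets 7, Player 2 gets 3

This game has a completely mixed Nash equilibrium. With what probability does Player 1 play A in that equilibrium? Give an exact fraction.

Let r be the probability that Player 1 plays A. In a completely mixed equilibrium, Player 2 must be indifferent between C and D.
Player 2's expected payoff from C is r + 10(1−r); from D it is 2r + 3(1−r).
Setting these equal: −9r + 10 = −r + 3, so r = 7/8.

7/8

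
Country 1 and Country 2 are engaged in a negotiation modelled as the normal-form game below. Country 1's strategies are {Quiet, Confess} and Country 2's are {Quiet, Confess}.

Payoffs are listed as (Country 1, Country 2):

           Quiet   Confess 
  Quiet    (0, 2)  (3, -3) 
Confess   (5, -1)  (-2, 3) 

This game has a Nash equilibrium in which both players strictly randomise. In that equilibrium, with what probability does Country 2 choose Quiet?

Let q be the probability that Country 2 plays Quiet. In a completely mixed equilibrium, Country 1 must be indifferent between Quiet and Confess.
Country 1's expected payoff from Quiet is 3(1−q); from Confess it is 5q − 2(1−q).
Setting these equal: −3q + 3 = 7q − 2, so q = 1/2.

1/2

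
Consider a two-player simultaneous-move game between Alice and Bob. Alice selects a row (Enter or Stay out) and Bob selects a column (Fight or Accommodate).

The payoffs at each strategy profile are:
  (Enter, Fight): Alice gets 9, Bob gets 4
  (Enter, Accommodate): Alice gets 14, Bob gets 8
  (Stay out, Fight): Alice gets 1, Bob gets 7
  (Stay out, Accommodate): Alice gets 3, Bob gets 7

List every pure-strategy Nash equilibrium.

(Enter, Fight): Bob prefers Accommodate (8 > 4) — not an equilibrium.
(Enter, Accommodate): Alice gets 14 ≥ 3 from Stay out, and Bob gets 8 ≥ 4 from Fight — Nash equilibrium.
(Stay out, Fight): Alice prefers Enter (9 > 1) — not an equilibrium.
(Stay out, Accommodate): Alice prefers Enter (14 > 3) — not an equilibrium.

(Enter, Accommodate)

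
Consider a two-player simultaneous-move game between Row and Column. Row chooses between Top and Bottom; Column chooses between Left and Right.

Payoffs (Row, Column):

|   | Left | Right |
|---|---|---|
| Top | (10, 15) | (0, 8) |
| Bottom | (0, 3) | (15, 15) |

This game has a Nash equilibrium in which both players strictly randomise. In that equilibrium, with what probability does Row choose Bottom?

7/19

Let r be the probability that Row plays Top. In a completely mixed equilibrium, Column must be indifferent between Left and Right.
Column's expected payoff from Left is 15r + 3(1−r); from Right it is 8r + 15(1−r).
Setting these equal: 12r + 3 = −7r + 15, so r = 12/19.
Therefore Row plays Bottom with probability 1 − 12/19 = 7/19.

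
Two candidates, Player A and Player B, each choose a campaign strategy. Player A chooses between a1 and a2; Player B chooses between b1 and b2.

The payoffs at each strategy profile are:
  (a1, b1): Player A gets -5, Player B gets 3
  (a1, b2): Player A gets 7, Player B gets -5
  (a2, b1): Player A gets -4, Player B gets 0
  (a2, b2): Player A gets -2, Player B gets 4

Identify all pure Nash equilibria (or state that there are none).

(a1, b1): Player A prefers a2 (-4 > -5) — not an equilibrium.
(a1, b2): Player B prefers b1 (3 > -5) — not an equilibrium.
(a2, b1): Player B prefers b2 (4 > 0) — not an equilibrium.
(a2, b2): Player A prefers a1 (7 > -2) — not an equilibrium.

none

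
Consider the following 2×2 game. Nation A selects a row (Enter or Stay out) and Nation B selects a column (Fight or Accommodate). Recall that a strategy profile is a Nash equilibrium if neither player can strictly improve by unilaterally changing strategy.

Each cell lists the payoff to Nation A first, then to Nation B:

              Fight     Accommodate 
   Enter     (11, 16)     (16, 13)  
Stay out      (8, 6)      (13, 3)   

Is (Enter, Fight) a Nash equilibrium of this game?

At (Enter, Fight), Nation A earns 11; switching to Stay out would give 8, so Nation A has no profitable deviation.
Nation B earns 16; switching to Accommodate would give 13, so Nation B has no profitable deviation.
Neither player can gain by a unilateral deviation, so this profile is a Nash equilibrium.

Yes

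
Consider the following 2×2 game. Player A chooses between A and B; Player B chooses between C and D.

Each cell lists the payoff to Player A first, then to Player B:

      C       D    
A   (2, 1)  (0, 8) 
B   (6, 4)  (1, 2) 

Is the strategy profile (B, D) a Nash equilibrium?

No

At (B, D), Player A earns 1; switching to A would give 0, so Player A has no profitable deviation.
Player B earns 2; switching to C would give 4, so Player B would deviate.
Since at least one player can profitably deviate, this is not a Nash equilibrium.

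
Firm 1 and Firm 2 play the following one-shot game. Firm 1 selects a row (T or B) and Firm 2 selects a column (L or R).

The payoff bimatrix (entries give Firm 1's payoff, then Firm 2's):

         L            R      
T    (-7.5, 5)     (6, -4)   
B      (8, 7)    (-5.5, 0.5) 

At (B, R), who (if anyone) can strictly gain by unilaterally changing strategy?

Both

Firm 1 at (B, R) earns -5.5; deviating to T yields 6 — a strict improvement.
Firm 2 earns 0.5; deviating to L yields 7 — a strict improvement.
Both Firm 1 and Firm 2 have strictly profitable deviations.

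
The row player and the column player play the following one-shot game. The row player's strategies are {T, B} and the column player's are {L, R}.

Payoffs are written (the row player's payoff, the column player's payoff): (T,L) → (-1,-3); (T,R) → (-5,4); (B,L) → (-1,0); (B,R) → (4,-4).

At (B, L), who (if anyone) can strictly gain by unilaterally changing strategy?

The row player at (B, L) earns -1; deviating to T yields -1 — not better.
The column player earns 0; deviating to R yields -4 — not better.
Neither player can strictly improve; the profile is a Nash equilibrium.

Neither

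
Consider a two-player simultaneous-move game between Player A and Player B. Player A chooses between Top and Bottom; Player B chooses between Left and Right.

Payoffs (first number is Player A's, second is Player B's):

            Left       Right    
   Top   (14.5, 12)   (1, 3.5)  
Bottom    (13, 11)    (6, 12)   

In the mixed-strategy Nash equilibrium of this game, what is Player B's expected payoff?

First find p, the probability Player A plays Top, from Player B's indifference between Left and Right: 12p + 11(1−p) = 3.5p + 12(1−p), giving p = 2/19.
Since Player B is indifferent in equilibrium, Player B's expected payoff equals the payoff from either column against (2/19, 17/19). Using Left: 12(2/19) + 11(17/19) = 211/19.

211/19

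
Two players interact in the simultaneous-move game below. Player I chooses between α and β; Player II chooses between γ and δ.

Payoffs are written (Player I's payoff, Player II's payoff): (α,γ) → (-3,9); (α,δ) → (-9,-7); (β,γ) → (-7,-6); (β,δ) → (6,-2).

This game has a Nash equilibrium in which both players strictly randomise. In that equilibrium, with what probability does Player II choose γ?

15/19

Let q be the probability that Player II plays γ. In a completely mixed equilibrium, Player I must be indifferent between α and β.
Player I's expected payoff from α is −3q − 9(1−q); from β it is −7q + 6(1−q).
Setting these equal: 6q − 9 = −13q + 6, so q = 15/19.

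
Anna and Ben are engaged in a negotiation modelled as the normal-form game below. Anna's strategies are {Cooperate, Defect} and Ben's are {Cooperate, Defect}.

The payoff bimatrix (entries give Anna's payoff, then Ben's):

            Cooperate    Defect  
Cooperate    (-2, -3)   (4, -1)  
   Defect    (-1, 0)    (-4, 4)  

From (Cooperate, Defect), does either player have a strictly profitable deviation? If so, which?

Anna at (Cooperate, Defect) earns 4; deviating to Defect yields -4 — not better.
Ben earns -1; deviating to Cooperate yields -3 — not better.
Neither player can strictly improve; the profile is a Nash equilibrium.

Neither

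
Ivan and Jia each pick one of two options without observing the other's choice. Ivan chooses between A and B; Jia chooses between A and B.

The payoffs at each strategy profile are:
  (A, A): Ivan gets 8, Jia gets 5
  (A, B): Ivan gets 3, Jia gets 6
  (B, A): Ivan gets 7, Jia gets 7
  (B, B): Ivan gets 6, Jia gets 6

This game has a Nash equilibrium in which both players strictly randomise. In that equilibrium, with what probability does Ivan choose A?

Let x be the probability that Ivan plays A. In a completely mixed equilibrium, Jia must be indifferent between A and B.
Jia's expected payoff from A is 5x + 7(1−x); from B it is 6x + 6(1−x).
Setting these equal: −2x + 7 = 6, so x = 1/2.

1/2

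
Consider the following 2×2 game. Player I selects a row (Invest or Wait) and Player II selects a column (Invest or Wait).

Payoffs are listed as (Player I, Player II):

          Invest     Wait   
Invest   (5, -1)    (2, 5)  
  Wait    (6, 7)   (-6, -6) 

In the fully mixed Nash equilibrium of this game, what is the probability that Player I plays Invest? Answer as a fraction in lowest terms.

13/19

Let p be the probability that Player I plays Invest. In a completely mixed equilibrium, Player II must be indifferent between Invest and Wait.
Player II's expected payoff from Invest is −p + 7(1−p); from Wait it is 5p − 6(1−p).
Setting these equal: −8p + 7 = 11p − 6, so p = 13/19.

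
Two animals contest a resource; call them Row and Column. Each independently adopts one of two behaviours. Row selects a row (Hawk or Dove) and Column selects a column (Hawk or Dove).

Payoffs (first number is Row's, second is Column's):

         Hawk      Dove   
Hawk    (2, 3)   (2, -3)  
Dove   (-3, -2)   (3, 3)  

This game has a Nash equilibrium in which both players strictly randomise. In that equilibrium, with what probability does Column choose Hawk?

1/6

Let q be the probability that Column plays Hawk. In a completely mixed equilibrium, Row must be indifferent between Hawk and Dove.
Row's expected payoff from Hawk is 2q + 2(1−q); from Dove it is −3q + 3(1−q).
Setting these equal: 2 = −6q + 3, so q = 1/6.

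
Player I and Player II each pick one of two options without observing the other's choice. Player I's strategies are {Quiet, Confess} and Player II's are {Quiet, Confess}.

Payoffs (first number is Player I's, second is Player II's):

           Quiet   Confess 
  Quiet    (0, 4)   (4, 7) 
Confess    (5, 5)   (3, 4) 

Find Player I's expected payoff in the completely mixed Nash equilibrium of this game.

10/3

First find y, the probability Player II plays Quiet, from Player I's indifference between Quiet and Confess: 4(1−y) = 5y + 3(1−y), giving y = 1/6.
Since Player I is indifferent in equilibrium, Player I's expected payoff equals the payoff from either row against (1/6, 5/6). Using Quiet: 4(5/6) = 10/3.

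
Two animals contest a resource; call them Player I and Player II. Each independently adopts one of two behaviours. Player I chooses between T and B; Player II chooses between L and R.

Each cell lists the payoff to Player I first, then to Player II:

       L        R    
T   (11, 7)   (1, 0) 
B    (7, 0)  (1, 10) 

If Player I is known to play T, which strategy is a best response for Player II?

Against T, Player II earns 7 from L and 0 from R.
So L is the best response.

L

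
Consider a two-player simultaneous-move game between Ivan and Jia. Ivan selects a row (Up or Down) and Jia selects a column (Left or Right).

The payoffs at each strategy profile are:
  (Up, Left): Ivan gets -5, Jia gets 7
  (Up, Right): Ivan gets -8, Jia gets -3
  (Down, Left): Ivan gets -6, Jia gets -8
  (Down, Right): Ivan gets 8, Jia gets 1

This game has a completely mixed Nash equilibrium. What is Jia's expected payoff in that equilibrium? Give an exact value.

-17/19

First find p, the probability Ivan plays Up, from Jia's indifference between Left and Right: 7p − 8(1−p) = −3p + (1−p), giving p = 9/19.
Since Jia is indifferent in equilibrium, Jia's expected payoff equals the payoff from either column against (9/19, 10/19). Using Left: 7(9/19) − 8(10/19) = -17/19.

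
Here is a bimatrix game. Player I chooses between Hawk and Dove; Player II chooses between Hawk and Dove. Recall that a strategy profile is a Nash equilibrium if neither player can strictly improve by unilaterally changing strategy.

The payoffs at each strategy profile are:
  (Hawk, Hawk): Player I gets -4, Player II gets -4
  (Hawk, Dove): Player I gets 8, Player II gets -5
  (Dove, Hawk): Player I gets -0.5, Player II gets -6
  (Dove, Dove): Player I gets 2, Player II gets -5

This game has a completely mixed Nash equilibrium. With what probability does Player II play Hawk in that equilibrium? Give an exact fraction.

Let c be the probability that Player II plays Hawk. In a completely mixed equilibrium, Player I must be indifferent between Hawk and Dove.
Player I's expected payoff from Hawk is −4c + 8(1−c); from Dove it is −0.5c + 2(1−c).
Setting these equal: −12c + 8 = −2.5c + 2, so c = 12/19.

12/19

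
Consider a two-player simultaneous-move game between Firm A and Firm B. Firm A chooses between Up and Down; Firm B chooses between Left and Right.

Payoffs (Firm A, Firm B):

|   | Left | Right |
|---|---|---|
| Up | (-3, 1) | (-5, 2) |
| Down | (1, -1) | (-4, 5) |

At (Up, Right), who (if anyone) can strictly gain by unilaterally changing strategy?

Firm A at (Up, Right) earns -5; deviating to Down yields -4 — a strict improvement.
Firm B earns 2; deviating to Left yields 1 — not better.
Only Firm A has a strictly profitable deviation.

Firm A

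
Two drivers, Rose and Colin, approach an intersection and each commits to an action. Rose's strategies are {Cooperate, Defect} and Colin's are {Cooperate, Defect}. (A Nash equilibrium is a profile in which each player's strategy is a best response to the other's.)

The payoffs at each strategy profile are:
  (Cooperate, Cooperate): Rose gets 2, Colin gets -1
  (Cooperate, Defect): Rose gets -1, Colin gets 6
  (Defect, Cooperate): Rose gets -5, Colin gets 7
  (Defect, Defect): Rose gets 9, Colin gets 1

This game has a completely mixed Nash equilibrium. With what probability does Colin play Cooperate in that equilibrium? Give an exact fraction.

Let y be the probability that Colin plays Cooperate. In a completely mixed equilibrium, Rose must be indifferent between Cooperate and Defect.
Rose's expected payoff from Cooperate is 2y − (1−y); from Defect it is −5y + 9(1−y).
Setting these equal: 3y − 1 = −14y + 9, so y = 10/17.

10/17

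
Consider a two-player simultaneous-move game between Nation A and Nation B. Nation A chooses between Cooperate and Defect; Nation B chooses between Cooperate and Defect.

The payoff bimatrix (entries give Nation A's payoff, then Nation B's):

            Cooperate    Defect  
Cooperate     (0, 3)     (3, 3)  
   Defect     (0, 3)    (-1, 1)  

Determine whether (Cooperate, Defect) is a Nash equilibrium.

At (Cooperate, Defect), Nation A earns 3; switching to Defect would give -1, so Nation A has no profitable deviation.
Nation B earns 3; switching to Cooperate would give 3, so Nation B has no profitable deviation.
Neither player can gain by a unilateral deviation, so this profile is a Nash equilibrium.

Yes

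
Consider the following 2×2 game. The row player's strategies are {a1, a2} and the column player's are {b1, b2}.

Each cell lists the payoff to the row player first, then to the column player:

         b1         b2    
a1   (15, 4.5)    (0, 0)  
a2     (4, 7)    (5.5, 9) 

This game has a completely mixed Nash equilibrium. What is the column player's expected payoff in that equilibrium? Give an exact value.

81/13

First find p, the probability the row player plays a1, from the column player's indifference between b1 and b2: 4.5p + 7(1−p) = 9(1−p), giving p = 4/13.
Since the column player is indifferent in equilibrium, the column player's expected payoff equals the payoff from either column against (4/13, 9/13). Using b1: 4.5(4/13) + 7(9/13) = 81/13.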